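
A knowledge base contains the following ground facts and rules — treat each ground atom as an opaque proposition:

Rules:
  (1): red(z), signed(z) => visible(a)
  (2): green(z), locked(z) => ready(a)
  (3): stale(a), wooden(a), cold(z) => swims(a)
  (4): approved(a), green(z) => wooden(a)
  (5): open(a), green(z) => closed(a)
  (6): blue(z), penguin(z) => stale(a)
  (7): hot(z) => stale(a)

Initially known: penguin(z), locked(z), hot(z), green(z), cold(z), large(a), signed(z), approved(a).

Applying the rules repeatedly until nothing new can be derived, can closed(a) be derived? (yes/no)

Round 1 fires (2), (4), (7), giving ready(a), wooden(a), stale(a).
Round 2 fires (3), giving swims(a).
Fixed point reached. closed(a) is concluded only by (5); (5) needs open(a) (never derived).

no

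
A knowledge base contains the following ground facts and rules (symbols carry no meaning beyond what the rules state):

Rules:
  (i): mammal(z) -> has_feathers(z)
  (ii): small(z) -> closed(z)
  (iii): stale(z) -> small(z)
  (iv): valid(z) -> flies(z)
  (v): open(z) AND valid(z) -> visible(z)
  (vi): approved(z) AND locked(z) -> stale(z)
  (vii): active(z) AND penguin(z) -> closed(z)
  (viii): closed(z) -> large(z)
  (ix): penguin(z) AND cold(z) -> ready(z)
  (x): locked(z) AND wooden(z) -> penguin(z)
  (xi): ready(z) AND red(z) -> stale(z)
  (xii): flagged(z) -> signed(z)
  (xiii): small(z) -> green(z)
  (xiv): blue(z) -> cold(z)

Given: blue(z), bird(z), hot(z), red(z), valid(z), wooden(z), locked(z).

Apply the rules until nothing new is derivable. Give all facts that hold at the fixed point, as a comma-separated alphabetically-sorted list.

bird(z), blue(z), closed(z), cold(z), flies(z), green(z), hot(z), large(z), locked(z), penguin(z), ready(z), red(z), small(z), stale(z), valid(z), wooden(z)

Round 1 fires (iv), (x), (xiv), giving flies(z), penguin(z), cold(z).
Round 2 fires (ix), giving ready(z).
Round 3 fires (xi), giving stale(z).
Round 4 fires (iii), giving small(z).
Round 5 fires (ii), (xiii), giving closed(z), green(z).
Round 6 fires (viii), giving large(z).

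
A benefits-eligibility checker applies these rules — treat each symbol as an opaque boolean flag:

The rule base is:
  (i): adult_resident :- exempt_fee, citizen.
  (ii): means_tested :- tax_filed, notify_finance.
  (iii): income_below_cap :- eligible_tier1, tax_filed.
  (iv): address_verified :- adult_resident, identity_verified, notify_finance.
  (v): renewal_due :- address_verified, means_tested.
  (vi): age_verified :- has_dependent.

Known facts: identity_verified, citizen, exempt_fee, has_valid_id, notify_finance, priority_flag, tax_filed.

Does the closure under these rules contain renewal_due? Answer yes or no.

yes

Round 1: (i) [adult_resident :- exempt_fee, citizen.]; (ii) [means_tested :- tax_filed, notify_finance.]. New: adult_resident, means_tested.
Round 2: (iv) [address_verified :- adult_resident, identity_verified, notify_finance.]. New: address_verified.
Round 3: (v) [renewal_due :- address_verified, means_tested.]. New: renewal_due.
renewal_due appears in round 3, so it is derivable.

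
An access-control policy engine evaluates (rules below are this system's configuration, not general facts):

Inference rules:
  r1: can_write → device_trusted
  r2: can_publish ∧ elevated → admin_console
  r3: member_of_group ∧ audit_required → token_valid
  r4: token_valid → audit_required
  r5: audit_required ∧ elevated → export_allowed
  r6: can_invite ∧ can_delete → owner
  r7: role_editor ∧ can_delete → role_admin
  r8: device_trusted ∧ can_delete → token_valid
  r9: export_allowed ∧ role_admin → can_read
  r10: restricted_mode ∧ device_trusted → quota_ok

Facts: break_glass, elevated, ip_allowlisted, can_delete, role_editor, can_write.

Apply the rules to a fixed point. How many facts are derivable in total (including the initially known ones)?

12

[1] r1 [can_write → device_trusted]; r7 [role_editor ∧ can_delete → role_admin]. ⇒ new: device_trusted, role_admin.
[2] r8 [device_trusted ∧ can_delete → token_valid]. ⇒ new: token_valid.
[3] r4 [token_valid → audit_required]. ⇒ new: audit_required.
[4] r5 [audit_required ∧ elevated → export_allowed]. ⇒ new: export_allowed.
[5] r9 [export_allowed ∧ role_admin → can_read]. ⇒ new: can_read.
Closure: {audit_required, break_glass, can_delete, can_read, can_write, device_trusted, elevated, export_allowed, ip_allowlisted, role_admin, role_editor, token_valid} — 12 facts.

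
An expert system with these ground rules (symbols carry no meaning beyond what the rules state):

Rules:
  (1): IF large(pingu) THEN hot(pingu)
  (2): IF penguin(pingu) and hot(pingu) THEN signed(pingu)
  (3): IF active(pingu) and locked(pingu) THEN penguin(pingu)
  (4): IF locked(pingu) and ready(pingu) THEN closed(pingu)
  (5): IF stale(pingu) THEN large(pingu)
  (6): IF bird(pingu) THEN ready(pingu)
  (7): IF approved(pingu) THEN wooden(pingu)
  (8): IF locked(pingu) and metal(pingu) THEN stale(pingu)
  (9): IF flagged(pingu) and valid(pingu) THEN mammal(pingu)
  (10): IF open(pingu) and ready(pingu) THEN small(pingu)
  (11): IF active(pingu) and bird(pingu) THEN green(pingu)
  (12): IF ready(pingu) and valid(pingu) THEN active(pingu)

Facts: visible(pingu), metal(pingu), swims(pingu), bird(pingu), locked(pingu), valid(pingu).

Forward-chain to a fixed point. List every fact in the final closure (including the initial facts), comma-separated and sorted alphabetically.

Round 1 — (6), (8), derive ready(pingu), stale(pingu).
Round 2 — (4), (5), (12), derive closed(pingu), large(pingu), active(pingu).
Round 3 — (1), (3), (11), derive hot(pingu), penguin(pingu), green(pingu).
Round 4 — (2), derive signed(pingu).

active(pingu), bird(pingu), closed(pingu), green(pingu), hot(pingu), large(pingu), locked(pingu), metal(pingu), penguin(pingu), ready(pingu), signed(pingu), stale(pingu), swims(pingu), valid(pingu), visible(pingu)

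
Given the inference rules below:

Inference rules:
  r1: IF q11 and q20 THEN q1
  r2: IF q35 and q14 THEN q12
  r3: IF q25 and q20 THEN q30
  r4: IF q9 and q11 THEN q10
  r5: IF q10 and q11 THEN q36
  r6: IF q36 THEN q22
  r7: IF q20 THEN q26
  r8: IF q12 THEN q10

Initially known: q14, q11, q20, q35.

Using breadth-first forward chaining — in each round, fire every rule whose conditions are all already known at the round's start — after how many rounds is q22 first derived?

4

Round 1: r1 [IF q11 and q20 THEN q1]; r2 [IF q35 and q14 THEN q12]; r7 [IF q20 THEN q26]. Adds q1, q12, q26.
Round 2: r8 [IF q12 THEN q10]. Adds q10.
Round 3: r5 [IF q10 and q11 THEN q36]. Adds q36.
Round 4: r6 [IF q36 THEN q22]. Adds q22.
q22 first appears in round 4.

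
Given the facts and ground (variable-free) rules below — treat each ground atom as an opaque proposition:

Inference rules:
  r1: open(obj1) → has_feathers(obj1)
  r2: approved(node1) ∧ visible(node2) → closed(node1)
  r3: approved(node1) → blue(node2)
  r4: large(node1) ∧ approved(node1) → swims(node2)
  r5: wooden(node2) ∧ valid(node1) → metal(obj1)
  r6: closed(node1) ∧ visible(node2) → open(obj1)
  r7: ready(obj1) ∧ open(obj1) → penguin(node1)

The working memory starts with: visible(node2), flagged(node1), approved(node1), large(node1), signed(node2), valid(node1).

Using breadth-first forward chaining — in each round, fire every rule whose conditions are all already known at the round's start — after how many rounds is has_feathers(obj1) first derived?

3

Round 1 fires r2, r3, r4, giving closed(node1), blue(node2), swims(node2).
Round 2 fires r6, giving open(obj1).
Round 3 fires r1, giving has_feathers(obj1).
has_feathers(obj1) first appears in round 3.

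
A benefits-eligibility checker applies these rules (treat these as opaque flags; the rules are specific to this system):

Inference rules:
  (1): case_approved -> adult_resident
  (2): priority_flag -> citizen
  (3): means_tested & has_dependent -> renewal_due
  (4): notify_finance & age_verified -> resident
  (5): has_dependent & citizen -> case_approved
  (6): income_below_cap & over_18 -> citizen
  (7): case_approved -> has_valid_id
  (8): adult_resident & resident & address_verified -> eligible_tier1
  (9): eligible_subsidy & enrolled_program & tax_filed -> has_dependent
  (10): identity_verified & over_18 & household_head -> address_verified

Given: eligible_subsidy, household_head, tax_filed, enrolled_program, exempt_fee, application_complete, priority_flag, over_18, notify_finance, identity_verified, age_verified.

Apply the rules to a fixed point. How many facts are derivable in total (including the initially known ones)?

Round 1: (2) [priority_flag -> citizen]; (4) [notify_finance & age_verified -> resident]; (9) [eligible_subsidy & enrolled_program & tax_filed -> has_dependent]; (10) [identity_verified & over_18 & household_head -> address_verified]. Adds citizen, resident, has_dependent, address_verified.
Round 2: (5) [has_dependent & citizen -> case_approved]. Adds case_approved.
Round 3: (1) [case_approved -> adult_resident]; (7) [case_approved -> has_valid_id]. Adds adult_resident, has_valid_id.
Round 4: (8) [adult_resident & resident & address_verified -> eligible_tier1]. Adds eligible_tier1.
Closure: {address_verified, adult_resident, age_verified, application_complete, case_approved, citizen, eligible_subsidy, eligible_tier1, enrolled_program, exempt_fee, has_dependent, has_valid_id, household_head, identity_verified, notify_finance, over_18, priority_flag, resident, tax_filed} — 19 facts.

19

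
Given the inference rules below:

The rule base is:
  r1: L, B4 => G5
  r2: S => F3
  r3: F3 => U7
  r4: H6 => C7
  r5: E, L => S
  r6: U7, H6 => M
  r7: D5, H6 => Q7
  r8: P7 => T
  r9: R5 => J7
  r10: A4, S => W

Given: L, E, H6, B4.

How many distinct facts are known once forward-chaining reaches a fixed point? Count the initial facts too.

10

Round 1 fires r1, r4, r5, giving G5, C7, S.
Round 2 fires r2, giving F3.
Round 3 fires r3, giving U7.
Round 4 fires r6, giving M.
Closure: {B4, C7, E, F3, G5, H6, L, M, S, U7} — 10 facts.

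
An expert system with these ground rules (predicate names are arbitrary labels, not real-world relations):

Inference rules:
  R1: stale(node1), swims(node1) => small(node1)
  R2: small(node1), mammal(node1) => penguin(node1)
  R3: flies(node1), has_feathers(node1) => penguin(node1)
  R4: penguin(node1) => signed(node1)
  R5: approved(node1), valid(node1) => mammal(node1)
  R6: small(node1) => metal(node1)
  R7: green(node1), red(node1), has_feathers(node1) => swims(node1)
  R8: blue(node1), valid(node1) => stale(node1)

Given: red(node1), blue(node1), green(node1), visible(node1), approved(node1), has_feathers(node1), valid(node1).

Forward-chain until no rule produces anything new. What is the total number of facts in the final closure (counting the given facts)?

14

Round 1 — R5, R7, R8, derive mammal(node1), swims(node1), stale(node1).
Round 2 — R1, derive small(node1).
Round 3 — R2, R6, derive penguin(node1), metal(node1).
Round 4 — R4, derive signed(node1).
Closure: {approved(node1), blue(node1), green(node1), has_feathers(node1), mammal(node1), metal(node1), penguin(node1), red(node1), signed(node1), small(node1), stale(node1), swims(node1), valid(node1), visible(node1)} — 14 facts.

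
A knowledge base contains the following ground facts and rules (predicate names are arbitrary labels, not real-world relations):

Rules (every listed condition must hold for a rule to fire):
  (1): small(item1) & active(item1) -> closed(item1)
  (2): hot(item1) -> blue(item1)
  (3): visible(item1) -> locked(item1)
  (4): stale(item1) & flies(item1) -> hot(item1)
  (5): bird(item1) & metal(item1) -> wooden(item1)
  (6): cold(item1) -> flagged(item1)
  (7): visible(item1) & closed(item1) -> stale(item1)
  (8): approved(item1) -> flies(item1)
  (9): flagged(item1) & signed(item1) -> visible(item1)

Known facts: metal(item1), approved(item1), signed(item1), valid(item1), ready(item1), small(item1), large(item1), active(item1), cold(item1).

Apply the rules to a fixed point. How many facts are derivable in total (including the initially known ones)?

17

[1] (1) [small(item1) & active(item1) -> closed(item1)]; (6) [cold(item1) -> flagged(item1)]; (8) [approved(item1) -> flies(item1)]. ⇒ new: closed(item1), flagged(item1), flies(item1).
[2] (9) [flagged(item1) & signed(item1) -> visible(item1)]. ⇒ new: visible(item1).
[3] (3) [visible(item1) -> locked(item1)]; (7) [visible(item1) & closed(item1) -> stale(item1)]. ⇒ new: locked(item1), stale(item1).
[4] (4) [stale(item1) & flies(item1) -> hot(item1)]. ⇒ new: hot(item1).
[5] (2) [hot(item1) -> blue(item1)]. ⇒ new: blue(item1).
Closure: {active(item1), approved(item1), blue(item1), closed(item1), cold(item1), flagged(item1), flies(item1), hot(item1), large(item1), locked(item1), metal(item1), ready(item1), signed(item1), small(item1), stale(item1), valid(item1), visible(item1)} — 17 facts.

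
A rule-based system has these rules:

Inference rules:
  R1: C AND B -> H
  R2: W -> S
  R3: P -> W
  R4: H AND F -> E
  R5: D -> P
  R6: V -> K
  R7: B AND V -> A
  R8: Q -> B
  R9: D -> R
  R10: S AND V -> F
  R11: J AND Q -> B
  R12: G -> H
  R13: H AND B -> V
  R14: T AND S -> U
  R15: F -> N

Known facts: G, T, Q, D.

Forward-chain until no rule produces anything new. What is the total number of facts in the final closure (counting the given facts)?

Round 1 — R5, R8, R9, R12, derive P, B, R, H.
Round 2 — R3, R13, derive W, V.
Round 3 — R2, R6, R7, derive S, K, A.
Round 4 — R10, R14, derive F, U.
Round 5 — R4, R15, derive E, N.
Closure: {A, B, D, E, F, G, H, K, N, P, Q, R, S, T, U, V, W} — 17 facts.

17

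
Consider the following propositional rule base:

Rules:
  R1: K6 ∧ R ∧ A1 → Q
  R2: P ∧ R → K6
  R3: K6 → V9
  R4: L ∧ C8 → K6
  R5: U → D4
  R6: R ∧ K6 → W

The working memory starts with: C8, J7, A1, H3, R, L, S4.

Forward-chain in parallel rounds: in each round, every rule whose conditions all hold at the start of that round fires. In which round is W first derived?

2

[1] R4 [L ∧ C8 → K6]. ⇒ new: K6.
[2] R1 [K6 ∧ R ∧ A1 → Q]; R3 [K6 → V9]; R6 [R ∧ K6 → W]. ⇒ new: Q, V9, W.
W first appears in round 2.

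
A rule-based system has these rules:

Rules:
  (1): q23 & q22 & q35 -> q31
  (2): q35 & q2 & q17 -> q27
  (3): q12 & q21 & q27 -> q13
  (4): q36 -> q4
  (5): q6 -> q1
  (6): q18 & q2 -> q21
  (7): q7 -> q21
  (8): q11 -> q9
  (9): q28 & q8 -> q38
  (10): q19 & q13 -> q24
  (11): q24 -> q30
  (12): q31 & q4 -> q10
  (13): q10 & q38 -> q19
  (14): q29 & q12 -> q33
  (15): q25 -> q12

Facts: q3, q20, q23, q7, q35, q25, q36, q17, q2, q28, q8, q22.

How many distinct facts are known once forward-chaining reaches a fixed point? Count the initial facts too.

23

Round 1 — (1), (2), (4), (7), (9), (15), derive q31, q27, q4, q21, q38, q12.
Round 2 — (3), (12), derive q13, q10.
Round 3 — (13), derive q19.
Round 4 — (10), derive q24.
Round 5 — (11), derive q30.
Closure: {q10, q12, q13, q17, q19, q2, q20, q21, q22, q23, q24, q25, q27, q28, q3, q30, q31, q35, q36, q38, q4, q7, q8} — 23 facts.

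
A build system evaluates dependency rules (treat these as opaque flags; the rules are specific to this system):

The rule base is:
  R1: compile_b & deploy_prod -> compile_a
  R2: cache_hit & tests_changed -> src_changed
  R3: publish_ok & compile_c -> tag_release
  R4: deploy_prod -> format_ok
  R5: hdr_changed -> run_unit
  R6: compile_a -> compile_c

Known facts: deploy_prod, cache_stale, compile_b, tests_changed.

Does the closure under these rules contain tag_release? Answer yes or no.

no

Round 1: R1 [compile_b & deploy_prod -> compile_a]; R4 [deploy_prod -> format_ok]. Adds compile_a, format_ok.
Round 2: R6 [compile_a -> compile_c]. Adds compile_c.
Fixed point reached. tag_release is concluded only by R3; R3 needs publish_ok (never derived).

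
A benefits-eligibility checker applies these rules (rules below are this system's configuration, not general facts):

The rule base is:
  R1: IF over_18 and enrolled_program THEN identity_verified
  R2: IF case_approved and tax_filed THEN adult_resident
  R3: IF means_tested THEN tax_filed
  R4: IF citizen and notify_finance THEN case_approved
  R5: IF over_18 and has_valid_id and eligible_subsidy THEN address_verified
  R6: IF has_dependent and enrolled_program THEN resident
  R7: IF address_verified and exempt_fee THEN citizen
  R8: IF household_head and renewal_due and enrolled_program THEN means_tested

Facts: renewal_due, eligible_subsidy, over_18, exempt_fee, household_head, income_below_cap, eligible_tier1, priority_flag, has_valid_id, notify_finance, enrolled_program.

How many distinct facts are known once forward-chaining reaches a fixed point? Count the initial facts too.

18

Round 1: R1 [IF over_18 and enrolled_program THEN identity_verified]; R5 [IF over_18 and has_valid_id and eligible_subsidy THEN address_verified]; R8 [IF household_head and renewal_due and enrolled_program THEN means_tested]. Adds identity_verified, address_verified, means_tested.
Round 2: R3 [IF means_tested THEN tax_filed]; R7 [IF address_verified and exempt_fee THEN citizen]. Adds tax_filed, citizen.
Round 3: R4 [IF citizen and notify_finance THEN case_approved]. Adds case_approved.
Round 4: R2 [IF case_approved and tax_filed THEN adult_resident]. Adds adult_resident.
Closure: {address_verified, adult_resident, case_approved, citizen, eligible_subsidy, eligible_tier1, enrolled_program, exempt_fee, has_valid_id, household_head, identity_verified, income_below_cap, means_tested, notify_finance, over_18, priority_flag, renewal_due, tax_filed} — 18 facts.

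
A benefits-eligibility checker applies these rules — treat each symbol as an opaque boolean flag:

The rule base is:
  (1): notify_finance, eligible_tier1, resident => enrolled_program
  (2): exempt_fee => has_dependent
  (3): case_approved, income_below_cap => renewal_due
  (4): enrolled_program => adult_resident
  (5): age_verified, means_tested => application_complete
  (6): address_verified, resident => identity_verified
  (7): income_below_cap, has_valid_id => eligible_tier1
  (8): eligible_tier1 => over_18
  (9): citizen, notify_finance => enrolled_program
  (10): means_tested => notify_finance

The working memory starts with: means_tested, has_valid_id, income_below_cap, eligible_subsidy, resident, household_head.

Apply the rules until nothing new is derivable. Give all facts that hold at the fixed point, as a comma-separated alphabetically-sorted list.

adult_resident, eligible_subsidy, eligible_tier1, enrolled_program, has_valid_id, household_head, income_below_cap, means_tested, notify_finance, over_18, resident

[1] (7) [income_below_cap, has_valid_id => eligible_tier1]; (10) [means_tested => notify_finance]. ⇒ new: eligible_tier1, notify_finance.
[2] (1) [notify_finance, eligible_tier1, resident => enrolled_program]; (8) [eligible_tier1 => over_18]. ⇒ new: enrolled_program, over_18.
[3] (4) [enrolled_program => adult_resident]. ⇒ new: adult_resident.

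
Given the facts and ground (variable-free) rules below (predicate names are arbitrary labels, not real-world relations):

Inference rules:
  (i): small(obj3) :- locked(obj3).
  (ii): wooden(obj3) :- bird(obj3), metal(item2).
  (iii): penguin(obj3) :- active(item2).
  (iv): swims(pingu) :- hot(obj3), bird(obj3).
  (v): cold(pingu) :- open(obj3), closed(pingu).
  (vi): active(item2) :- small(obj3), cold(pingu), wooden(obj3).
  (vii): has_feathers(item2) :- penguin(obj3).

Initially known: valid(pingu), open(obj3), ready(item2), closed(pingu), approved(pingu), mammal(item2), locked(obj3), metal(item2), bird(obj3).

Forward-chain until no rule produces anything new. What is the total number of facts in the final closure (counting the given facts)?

15

Round 1: (i) [small(obj3) :- locked(obj3).]; (ii) [wooden(obj3) :- bird(obj3), metal(item2).]; (v) [cold(pingu) :- open(obj3), closed(pingu).]. New: small(obj3), wooden(obj3), cold(pingu).
Round 2: (vi) [active(item2) :- small(obj3), cold(pingu), wooden(obj3).]. New: active(item2).
Round 3: (iii) [penguin(obj3) :- active(item2).]. New: penguin(obj3).
Round 4: (vii) [has_feathers(item2) :- penguin(obj3).]. New: has_feathers(item2).
Closure: {active(item2), approved(pingu), bird(obj3), closed(pingu), cold(pingu), has_feathers(item2), locked(obj3), mammal(item2), metal(item2), open(obj3), penguin(obj3), ready(item2), small(obj3), valid(pingu), wooden(obj3)} — 15 facts.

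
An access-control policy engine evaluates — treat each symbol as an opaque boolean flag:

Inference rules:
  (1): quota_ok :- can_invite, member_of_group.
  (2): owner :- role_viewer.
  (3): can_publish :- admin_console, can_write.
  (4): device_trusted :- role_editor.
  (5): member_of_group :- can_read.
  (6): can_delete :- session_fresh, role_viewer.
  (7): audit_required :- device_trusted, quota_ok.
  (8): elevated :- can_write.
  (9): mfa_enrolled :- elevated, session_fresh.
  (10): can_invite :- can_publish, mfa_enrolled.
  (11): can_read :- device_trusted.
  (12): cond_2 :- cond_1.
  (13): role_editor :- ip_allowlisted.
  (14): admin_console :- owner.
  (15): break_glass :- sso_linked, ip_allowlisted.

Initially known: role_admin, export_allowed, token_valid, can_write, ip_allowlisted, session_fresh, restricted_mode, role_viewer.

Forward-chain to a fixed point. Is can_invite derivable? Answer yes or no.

[1] (2) [owner :- role_viewer.]; (6) [can_delete :- session_fresh, role_viewer.]; (8) [elevated :- can_write.]; (13) [role_editor :- ip_allowlisted.]. ⇒ new: owner, can_delete, elevated, role_editor.
[2] (4) [device_trusted :- role_editor.]; (9) [mfa_enrolled :- elevated, session_fresh.]; (14) [admin_console :- owner.]. ⇒ new: device_trusted, mfa_enrolled, admin_console.
[3] (3) [can_publish :- admin_console, can_write.]; (11) [can_read :- device_trusted.]. ⇒ new: can_publish, can_read.
[4] (5) [member_of_group :- can_read.]; (10) [can_invite :- can_publish, mfa_enrolled.]. ⇒ new: member_of_group, can_invite.
[5] (1) [quota_ok :- can_invite, member_of_group.]. ⇒ new: quota_ok.
[6] (7) [audit_required :- device_trusted, quota_ok.]. ⇒ new: audit_required.
can_invite appears in round 4, so it is derivable.

yes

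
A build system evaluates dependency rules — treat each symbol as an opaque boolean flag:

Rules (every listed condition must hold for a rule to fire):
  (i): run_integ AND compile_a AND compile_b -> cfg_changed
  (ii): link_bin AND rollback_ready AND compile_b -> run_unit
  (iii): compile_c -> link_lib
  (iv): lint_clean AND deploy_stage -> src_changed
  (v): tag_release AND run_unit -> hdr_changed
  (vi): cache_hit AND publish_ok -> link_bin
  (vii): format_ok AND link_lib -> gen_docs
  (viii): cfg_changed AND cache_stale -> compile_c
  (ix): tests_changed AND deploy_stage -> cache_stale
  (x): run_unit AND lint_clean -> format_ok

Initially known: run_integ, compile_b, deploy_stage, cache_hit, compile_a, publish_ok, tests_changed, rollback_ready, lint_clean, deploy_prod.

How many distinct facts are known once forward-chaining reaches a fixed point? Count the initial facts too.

19

Round 1: (i) [run_integ AND compile_a AND compile_b -> cfg_changed]; (iv) [lint_clean AND deploy_stage -> src_changed]; (vi) [cache_hit AND publish_ok -> link_bin]; (ix) [tests_changed AND deploy_stage -> cache_stale]. Adds cfg_changed, src_changed, link_bin, cache_stale.
Round 2: (ii) [link_bin AND rollback_ready AND compile_b -> run_unit]; (viii) [cfg_changed AND cache_stale -> compile_c]. Adds run_unit, compile_c.
Round 3: (iii) [compile_c -> link_lib]; (x) [run_unit AND lint_clean -> format_ok]. Adds link_lib, format_ok.
Round 4: (vii) [format_ok AND link_lib -> gen_docs]. Adds gen_docs.
Closure: {cache_hit, cache_stale, cfg_changed, compile_a, compile_b, compile_c, deploy_prod, deploy_stage, format_ok, gen_docs, link_bin, link_lib, lint_clean, publish_ok, rollback_ready, run_integ, run_unit, src_changed, tests_changed} — 19 facts.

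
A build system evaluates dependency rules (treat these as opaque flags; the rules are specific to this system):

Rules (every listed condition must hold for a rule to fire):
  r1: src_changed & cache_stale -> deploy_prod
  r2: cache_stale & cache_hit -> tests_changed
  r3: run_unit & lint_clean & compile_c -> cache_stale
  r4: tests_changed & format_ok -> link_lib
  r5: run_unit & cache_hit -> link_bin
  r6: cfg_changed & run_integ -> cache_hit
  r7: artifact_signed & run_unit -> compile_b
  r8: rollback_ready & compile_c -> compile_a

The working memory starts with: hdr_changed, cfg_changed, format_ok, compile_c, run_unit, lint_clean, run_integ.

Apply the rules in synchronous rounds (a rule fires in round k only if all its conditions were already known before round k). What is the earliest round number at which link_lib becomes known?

Round 1: r3 [run_unit & lint_clean & compile_c -> cache_stale]; r6 [cfg_changed & run_integ -> cache_hit]. New: cache_stale, cache_hit.
Round 2: r2 [cache_stale & cache_hit -> tests_changed]; r5 [run_unit & cache_hit -> link_bin]. New: tests_changed, link_bin.
Round 3: r4 [tests_changed & format_ok -> link_lib]. New: link_lib.
link_lib first appears in round 3.

3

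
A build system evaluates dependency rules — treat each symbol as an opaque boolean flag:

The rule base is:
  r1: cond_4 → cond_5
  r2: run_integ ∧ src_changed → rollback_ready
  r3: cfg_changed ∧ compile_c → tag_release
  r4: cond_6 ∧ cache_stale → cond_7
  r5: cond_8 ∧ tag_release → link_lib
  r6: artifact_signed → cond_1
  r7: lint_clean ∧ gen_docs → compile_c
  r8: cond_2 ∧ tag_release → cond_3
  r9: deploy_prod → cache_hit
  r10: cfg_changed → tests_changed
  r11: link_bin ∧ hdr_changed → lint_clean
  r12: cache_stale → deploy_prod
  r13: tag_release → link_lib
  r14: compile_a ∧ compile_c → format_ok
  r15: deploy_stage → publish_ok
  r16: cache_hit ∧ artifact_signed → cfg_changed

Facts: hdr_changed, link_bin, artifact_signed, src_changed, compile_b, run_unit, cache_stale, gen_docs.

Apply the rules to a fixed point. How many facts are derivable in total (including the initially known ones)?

17

[1] r6 [artifact_signed → cond_1]; r11 [link_bin ∧ hdr_changed → lint_clean]; r12 [cache_stale → deploy_prod]. ⇒ new: cond_1, lint_clean, deploy_prod.
[2] r7 [lint_clean ∧ gen_docs → compile_c]; r9 [deploy_prod → cache_hit]. ⇒ new: compile_c, cache_hit.
[3] r16 [cache_hit ∧ artifact_signed → cfg_changed]. ⇒ new: cfg_changed.
[4] r3 [cfg_changed ∧ compile_c → tag_release]; r10 [cfg_changed → tests_changed]. ⇒ new: tag_release, tests_changed.
[5] r13 [tag_release → link_lib]. ⇒ new: link_lib.
Closure: {artifact_signed, cache_hit, cache_stale, cfg_changed, compile_b, compile_c, cond_1, deploy_prod, gen_docs, hdr_changed, link_bin, link_lib, lint_clean, run_unit, src_changed, tag_release, tests_changed} — 17 facts.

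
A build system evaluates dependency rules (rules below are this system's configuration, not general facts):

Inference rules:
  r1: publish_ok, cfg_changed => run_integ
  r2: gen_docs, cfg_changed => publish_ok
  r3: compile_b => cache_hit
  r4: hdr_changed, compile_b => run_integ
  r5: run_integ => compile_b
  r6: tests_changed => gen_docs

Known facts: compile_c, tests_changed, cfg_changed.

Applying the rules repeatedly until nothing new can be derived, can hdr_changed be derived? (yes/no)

no

[1] r6 [tests_changed => gen_docs]. ⇒ new: gen_docs.
[2] r2 [gen_docs, cfg_changed => publish_ok]. ⇒ new: publish_ok.
[3] r1 [publish_ok, cfg_changed => run_integ]. ⇒ new: run_integ.
[4] r5 [run_integ => compile_b]. ⇒ new: compile_b.
[5] r3 [compile_b => cache_hit]. ⇒ new: cache_hit.
Fixed point reached. No rule has hdr_changed as a consequent, and it is not given.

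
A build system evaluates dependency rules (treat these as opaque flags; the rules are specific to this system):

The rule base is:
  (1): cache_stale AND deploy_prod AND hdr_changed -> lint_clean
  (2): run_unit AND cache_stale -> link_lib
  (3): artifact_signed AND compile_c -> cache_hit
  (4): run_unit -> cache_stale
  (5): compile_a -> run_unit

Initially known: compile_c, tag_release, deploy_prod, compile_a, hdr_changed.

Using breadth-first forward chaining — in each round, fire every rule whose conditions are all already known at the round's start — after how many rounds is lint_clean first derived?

Round 1: (5) [compile_a -> run_unit]. Adds run_unit.
Round 2: (4) [run_unit -> cache_stale]. Adds cache_stale.
Round 3: (1) [cache_stale AND deploy_prod AND hdr_changed -> lint_clean]; (2) [run_unit AND cache_stale -> link_lib]. Adds lint_clean, link_lib.
lint_clean first appears in round 3.

3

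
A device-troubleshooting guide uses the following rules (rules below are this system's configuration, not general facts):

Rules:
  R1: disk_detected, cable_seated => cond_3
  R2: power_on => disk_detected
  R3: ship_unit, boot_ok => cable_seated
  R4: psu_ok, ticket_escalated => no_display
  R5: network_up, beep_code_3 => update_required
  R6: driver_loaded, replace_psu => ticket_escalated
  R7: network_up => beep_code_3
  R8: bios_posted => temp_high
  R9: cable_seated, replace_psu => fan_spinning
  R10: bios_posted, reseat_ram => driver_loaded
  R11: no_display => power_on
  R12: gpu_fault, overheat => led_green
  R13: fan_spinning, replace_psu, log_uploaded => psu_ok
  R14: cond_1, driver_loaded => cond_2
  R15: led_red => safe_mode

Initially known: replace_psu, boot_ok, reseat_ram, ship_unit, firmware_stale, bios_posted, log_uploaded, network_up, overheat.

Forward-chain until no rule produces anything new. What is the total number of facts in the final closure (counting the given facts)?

21

[1] R3 [ship_unit, boot_ok => cable_seated]; R7 [network_up => beep_code_3]; R8 [bios_posted => temp_high]; R10 [bios_posted, reseat_ram => driver_loaded]. ⇒ new: cable_seated, beep_code_3, temp_high, driver_loaded.
[2] R5 [network_up, beep_code_3 => update_required]; R6 [driver_loaded, replace_psu => ticket_escalated]; R9 [cable_seated, replace_psu => fan_spinning]. ⇒ new: update_required, ticket_escalated, fan_spinning.
[3] R13 [fan_spinning, replace_psu, log_uploaded => psu_ok]. ⇒ new: psu_ok.
[4] R4 [psu_ok, ticket_escalated => no_display]. ⇒ new: no_display.
[5] R11 [no_display => power_on]. ⇒ new: power_on.
[6] R2 [power_on => disk_detected]. ⇒ new: disk_detected.
[7] R1 [disk_detected, cable_seated => cond_3]. ⇒ new: cond_3.
Closure: {beep_code_3, bios_posted, boot_ok, cable_seated, cond_3, disk_detected, driver_loaded, fan_spinning, firmware_stale, log_uploaded, network_up, no_display, overheat, power_on, psu_ok, replace_psu, reseat_ram, ship_unit, temp_high, ticket_escalated, update_required} — 21 facts.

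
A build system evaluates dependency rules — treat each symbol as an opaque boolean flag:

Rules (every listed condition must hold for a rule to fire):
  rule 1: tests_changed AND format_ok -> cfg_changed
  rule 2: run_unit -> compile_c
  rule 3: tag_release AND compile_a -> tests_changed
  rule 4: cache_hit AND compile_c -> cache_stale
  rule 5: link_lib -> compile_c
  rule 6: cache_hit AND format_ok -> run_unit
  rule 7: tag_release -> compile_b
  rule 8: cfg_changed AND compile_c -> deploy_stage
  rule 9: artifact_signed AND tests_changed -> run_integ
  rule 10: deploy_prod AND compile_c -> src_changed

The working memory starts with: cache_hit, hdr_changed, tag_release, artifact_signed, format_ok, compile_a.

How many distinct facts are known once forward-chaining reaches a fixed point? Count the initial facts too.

14

Round 1 — rule 3, rule 6, rule 7, derive tests_changed, run_unit, compile_b.
Round 2 — rule 1, rule 2, rule 9, derive cfg_changed, compile_c, run_integ.
Round 3 — rule 4, rule 8, derive cache_stale, deploy_stage.
Closure: {artifact_signed, cache_hit, cache_stale, cfg_changed, compile_a, compile_b, compile_c, deploy_stage, format_ok, hdr_changed, run_integ, run_unit, tag_release, tests_changed} — 14 facts.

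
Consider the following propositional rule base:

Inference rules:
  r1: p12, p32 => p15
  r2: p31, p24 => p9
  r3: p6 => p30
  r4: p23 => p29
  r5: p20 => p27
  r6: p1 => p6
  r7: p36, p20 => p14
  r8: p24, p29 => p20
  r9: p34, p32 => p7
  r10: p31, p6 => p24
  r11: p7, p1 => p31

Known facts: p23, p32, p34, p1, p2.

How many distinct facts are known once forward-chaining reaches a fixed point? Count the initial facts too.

Round 1: r4 [p23 => p29]; r6 [p1 => p6]; r9 [p34, p32 => p7]. New: p29, p6, p7.
Round 2: r3 [p6 => p30]; r11 [p7, p1 => p31]. New: p30, p31.
Round 3: r10 [p31, p6 => p24]. New: p24.
Round 4: r2 [p31, p24 => p9]; r8 [p24, p29 => p20]. New: p9, p20.
Round 5: r5 [p20 => p27]. New: p27.
Closure: {p1, p2, p20, p23, p24, p27, p29, p30, p31, p32, p34, p6, p7, p9} — 14 facts.

14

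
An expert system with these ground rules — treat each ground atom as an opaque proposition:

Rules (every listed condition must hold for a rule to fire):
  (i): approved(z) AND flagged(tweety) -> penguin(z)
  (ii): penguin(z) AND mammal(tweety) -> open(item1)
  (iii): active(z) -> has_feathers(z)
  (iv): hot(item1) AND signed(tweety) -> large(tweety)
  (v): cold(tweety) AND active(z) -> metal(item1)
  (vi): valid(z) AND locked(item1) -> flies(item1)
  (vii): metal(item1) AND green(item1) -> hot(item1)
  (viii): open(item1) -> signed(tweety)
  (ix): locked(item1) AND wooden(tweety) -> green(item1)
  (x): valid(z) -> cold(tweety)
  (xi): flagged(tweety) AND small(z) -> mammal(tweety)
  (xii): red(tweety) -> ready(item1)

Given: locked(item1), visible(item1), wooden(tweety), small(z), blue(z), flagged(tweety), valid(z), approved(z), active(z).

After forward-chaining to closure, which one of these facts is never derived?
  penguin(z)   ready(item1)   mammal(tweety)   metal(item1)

ready(item1)

[1] (i) [approved(z) AND flagged(tweety) -> penguin(z)]; (iii) [active(z) -> has_feathers(z)]; (vi) [valid(z) AND locked(item1) -> flies(item1)]; (ix) [locked(item1) AND wooden(tweety) -> green(item1)]; (x) [valid(z) -> cold(tweety)]; (xi) [flagged(tweety) AND small(z) -> mammal(tweety)]. ⇒ new: penguin(z), has_feathers(z), flies(item1), green(item1), cold(tweety), mammal(tweety).
[2] (ii) [penguin(z) AND mammal(tweety) -> open(item1)]; (v) [cold(tweety) AND active(z) -> metal(item1)]. ⇒ new: open(item1), metal(item1).
[3] (vii) [metal(item1) AND green(item1) -> hot(item1)]; (viii) [open(item1) -> signed(tweety)]. ⇒ new: hot(item1), signed(tweety).
[4] (iv) [hot(item1) AND signed(tweety) -> large(tweety)]. ⇒ new: large(tweety).
Derived: penguin(z) (round 1), metal(item1) (round 2), mammal(tweety) (round 1). ready(item1) never appears in any round.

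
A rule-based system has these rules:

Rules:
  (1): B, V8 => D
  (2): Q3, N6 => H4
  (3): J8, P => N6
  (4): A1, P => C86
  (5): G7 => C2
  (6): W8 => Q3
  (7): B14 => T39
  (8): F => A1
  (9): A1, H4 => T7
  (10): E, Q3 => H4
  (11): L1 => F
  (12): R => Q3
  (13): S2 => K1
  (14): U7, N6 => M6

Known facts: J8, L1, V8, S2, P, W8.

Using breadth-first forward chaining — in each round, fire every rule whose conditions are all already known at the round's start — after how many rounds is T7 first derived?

Round 1 — (3), (6), (11), (13), derive N6, Q3, F, K1.
Round 2 — (2), (8), derive H4, A1.
Round 3 — (4), (9), derive C86, T7.
T7 first appears in round 3.

3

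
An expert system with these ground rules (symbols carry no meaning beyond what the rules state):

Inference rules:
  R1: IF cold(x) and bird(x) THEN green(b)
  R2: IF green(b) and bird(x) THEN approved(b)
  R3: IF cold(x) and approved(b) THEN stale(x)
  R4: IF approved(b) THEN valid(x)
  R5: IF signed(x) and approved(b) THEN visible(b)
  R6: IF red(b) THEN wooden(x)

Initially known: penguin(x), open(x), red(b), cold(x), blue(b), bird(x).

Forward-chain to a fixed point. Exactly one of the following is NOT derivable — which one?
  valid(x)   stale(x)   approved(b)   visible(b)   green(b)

visible(b)

Round 1: R1 [IF cold(x) and bird(x) THEN green(b)]; R6 [IF red(b) THEN wooden(x)]. New: green(b), wooden(x).
Round 2: R2 [IF green(b) and bird(x) THEN approved(b)]. New: approved(b).
Round 3: R3 [IF cold(x) and approved(b) THEN stale(x)]; R4 [IF approved(b) THEN valid(x)]. New: stale(x), valid(x).
Derived: approved(b) (round 2), valid(x) (round 3), stale(x) (round 3), green(b) (round 1). visible(b) never appears in any round.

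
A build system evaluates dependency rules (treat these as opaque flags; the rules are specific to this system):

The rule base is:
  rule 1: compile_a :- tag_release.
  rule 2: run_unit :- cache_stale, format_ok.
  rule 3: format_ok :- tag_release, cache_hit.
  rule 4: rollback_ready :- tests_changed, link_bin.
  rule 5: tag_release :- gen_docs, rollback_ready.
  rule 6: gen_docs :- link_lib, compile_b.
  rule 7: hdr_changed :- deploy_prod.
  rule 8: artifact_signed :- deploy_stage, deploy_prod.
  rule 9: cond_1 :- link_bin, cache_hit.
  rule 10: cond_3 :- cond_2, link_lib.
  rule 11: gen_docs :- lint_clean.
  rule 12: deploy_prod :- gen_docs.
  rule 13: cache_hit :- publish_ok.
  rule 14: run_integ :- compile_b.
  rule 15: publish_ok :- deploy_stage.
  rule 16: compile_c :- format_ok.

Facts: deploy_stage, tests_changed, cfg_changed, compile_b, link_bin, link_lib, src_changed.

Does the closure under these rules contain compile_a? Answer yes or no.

yes

[1] rule 4 [rollback_ready :- tests_changed, link_bin.]; rule 6 [gen_docs :- link_lib, compile_b.]; rule 14 [run_integ :- compile_b.]; rule 15 [publish_ok :- deploy_stage.]. ⇒ new: rollback_ready, gen_docs, run_integ, publish_ok.
[2] rule 5 [tag_release :- gen_docs, rollback_ready.]; rule 12 [deploy_prod :- gen_docs.]; rule 13 [cache_hit :- publish_ok.]. ⇒ new: tag_release, deploy_prod, cache_hit.
[3] rule 1 [compile_a :- tag_release.]; rule 3 [format_ok :- tag_release, cache_hit.]; rule 7 [hdr_changed :- deploy_prod.]; rule 8 [artifact_signed :- deploy_stage, deploy_prod.]; rule 9 [cond_1 :- link_bin, cache_hit.]. ⇒ new: compile_a, format_ok, hdr_changed, artifact_signed, cond_1.
[4] rule 16 [compile_c :- format_ok.]. ⇒ new: compile_c.
compile_a appears in round 3, so it is derivable.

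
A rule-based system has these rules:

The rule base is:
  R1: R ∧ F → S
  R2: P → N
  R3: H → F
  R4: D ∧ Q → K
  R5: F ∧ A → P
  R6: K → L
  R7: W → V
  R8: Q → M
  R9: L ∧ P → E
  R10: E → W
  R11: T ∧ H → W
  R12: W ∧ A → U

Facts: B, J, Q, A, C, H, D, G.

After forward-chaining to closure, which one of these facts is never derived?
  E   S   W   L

S

Round 1: R3 [H → F]; R4 [D ∧ Q → K]; R8 [Q → M]. New: F, K, M.
Round 2: R5 [F ∧ A → P]; R6 [K → L]. New: P, L.
Round 3: R2 [P → N]; R9 [L ∧ P → E]. New: N, E.
Round 4: R10 [E → W]. New: W.
Round 5: R7 [W → V]; R12 [W ∧ A → U]. New: V, U.
Derived: E (round 3), L (round 2), W (round 4). S never appears in any round.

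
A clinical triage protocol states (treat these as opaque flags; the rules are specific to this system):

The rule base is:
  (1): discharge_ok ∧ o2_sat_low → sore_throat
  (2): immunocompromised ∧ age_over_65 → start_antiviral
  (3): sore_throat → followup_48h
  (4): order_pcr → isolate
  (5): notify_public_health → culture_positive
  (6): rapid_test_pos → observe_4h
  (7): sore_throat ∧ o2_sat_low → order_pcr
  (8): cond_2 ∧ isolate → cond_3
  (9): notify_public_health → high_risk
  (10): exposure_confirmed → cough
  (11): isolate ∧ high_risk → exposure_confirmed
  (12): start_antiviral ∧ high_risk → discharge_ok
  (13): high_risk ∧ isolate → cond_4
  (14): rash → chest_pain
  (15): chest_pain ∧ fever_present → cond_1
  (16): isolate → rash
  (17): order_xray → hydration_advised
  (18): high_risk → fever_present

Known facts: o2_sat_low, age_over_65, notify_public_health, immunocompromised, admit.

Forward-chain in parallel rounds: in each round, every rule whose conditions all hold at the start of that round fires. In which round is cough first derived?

Round 1: (2) [immunocompromised ∧ age_over_65 → start_antiviral]; (5) [notify_public_health → culture_positive]; (9) [notify_public_health → high_risk]. Adds start_antiviral, culture_positive, high_risk.
Round 2: (12) [start_antiviral ∧ high_risk → discharge_ok]; (18) [high_risk → fever_present]. Adds discharge_ok, fever_present.
Round 3: (1) [discharge_ok ∧ o2_sat_low → sore_throat]. Adds sore_throat.
Round 4: (3) [sore_throat → followup_48h]; (7) [sore_throat ∧ o2_sat_low → order_pcr]. Adds followup_48h, order_pcr.
Round 5: (4) [order_pcr → isolate]. Adds isolate.
Round 6: (11) [isolate ∧ high_risk → exposure_confirmed]; (13) [high_risk ∧ isolate → cond_4]; (16) [isolate → rash]. Adds exposure_confirmed, cond_4, rash.
Round 7: (10) [exposure_confirmed → cough]; (14) [rash → chest_pain]. Adds cough, chest_pain.
cough first appears in round 7.

7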